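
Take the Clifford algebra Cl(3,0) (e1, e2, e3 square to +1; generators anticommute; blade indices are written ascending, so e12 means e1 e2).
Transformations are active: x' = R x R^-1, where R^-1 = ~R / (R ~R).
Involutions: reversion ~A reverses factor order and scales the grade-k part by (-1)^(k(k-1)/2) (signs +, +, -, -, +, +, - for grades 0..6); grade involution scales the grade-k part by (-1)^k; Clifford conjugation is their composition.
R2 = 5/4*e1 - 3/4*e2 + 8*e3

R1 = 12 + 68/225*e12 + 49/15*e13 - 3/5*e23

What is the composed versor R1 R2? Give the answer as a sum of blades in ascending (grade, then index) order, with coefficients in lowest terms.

Distribute over the terms of R2 (each basis-blade product reordered to ascending indices, repeated generators contracted through their squares):
R1 (5/4*e1) = 15*e1 - 17/45*e2 - 49/12*e3 - 3/4*e123
R1 (-3/4*e2) = -17/75*e1 - 9*e2 - 9/20*e3 + 49/20*e123
R1 (8*e3) = 392/15*e1 - 24/5*e2 + 96*e3 + 544/225*e123
Summing the partial products and collecting blades:
Answer: 3068/75*e1 - 638/45*e2 + 1372/15*e3 + 1853/450*e123


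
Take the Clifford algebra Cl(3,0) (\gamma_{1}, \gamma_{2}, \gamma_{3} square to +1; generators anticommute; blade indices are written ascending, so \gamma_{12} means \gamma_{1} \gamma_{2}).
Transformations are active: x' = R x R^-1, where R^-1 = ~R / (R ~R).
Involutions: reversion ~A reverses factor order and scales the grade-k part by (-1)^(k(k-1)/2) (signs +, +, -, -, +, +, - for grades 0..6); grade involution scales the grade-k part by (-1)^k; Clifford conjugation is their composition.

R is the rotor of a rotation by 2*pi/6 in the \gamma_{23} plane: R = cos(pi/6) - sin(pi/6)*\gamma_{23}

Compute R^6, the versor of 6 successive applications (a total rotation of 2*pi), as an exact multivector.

The rotor phase is half the rotation angle and phases add under composition, so 6 steps in the \gamma_{23} plane accumulate phase 6*(pi/6) = \pi: R^6 = cos(\pi) - sin(\pi)*\gamma_{23}.
cos(\pi) = -1 and sin(\pi) = 0, so R^6 = -1. The total rotation 2*pi is 1 full turn, so every vector returns to itself, yet the rotor is -1, on the OTHER sheet of the double cover (an odd number of 2*pi turns).
Answer: -1


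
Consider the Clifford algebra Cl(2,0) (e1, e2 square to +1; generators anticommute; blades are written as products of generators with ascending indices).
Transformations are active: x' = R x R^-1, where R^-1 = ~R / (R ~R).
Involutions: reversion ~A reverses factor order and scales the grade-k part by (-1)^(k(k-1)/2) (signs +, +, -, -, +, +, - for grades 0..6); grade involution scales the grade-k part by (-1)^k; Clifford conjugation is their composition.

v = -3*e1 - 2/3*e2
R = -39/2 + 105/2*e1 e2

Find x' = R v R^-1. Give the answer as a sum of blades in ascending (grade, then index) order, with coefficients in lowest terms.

~R = -39/2 - 105/2*e1 e2, and R ~R = 6273/2, so R^-1 = ~R / (6273/2).
R v = 47/2*e1 + 341/2*e2
Answer: 5662/2091*e1 - 1013/697*e2


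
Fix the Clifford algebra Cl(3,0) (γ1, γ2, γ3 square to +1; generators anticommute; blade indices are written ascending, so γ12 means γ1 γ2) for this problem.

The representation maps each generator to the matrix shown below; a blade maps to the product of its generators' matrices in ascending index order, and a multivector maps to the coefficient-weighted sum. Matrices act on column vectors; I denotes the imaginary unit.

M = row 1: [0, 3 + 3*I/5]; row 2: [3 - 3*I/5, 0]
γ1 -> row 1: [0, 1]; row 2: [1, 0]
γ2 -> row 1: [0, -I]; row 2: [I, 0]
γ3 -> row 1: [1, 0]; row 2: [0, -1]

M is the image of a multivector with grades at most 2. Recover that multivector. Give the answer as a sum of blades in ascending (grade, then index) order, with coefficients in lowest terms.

Method: 1, rho(γ1), rho(γ2), rho(γ3) form a trace-orthogonal basis of the 2x2 complex matrices (tr(X Y) = 2 if X = Y, else 0), so M = m0*1 + m1*rho(γ1) + m2*rho(γ2) + m3*rho(γ3) with m0 = tr(M)/2 = 0, m1 = tr(M rho(γ1))/2 = 3, m2 = tr(M rho(γ2))/2 = -3/5, m3 = tr(M rho(γ3))/2 = 0.
Multiplying table entries, the bivector images are rho(γ12) = I*rho(γ3), rho(γ13) = -I*rho(γ2), rho(γ23) = I*rho(γ1); with real blade coefficients the real parts of m0..m3 are the coefficients of 1, γ1, γ2, γ3 and the imaginary parts give the bivectors (γ23: Im m1, γ13: -Im m2, γ12: Im m3).
Answer: 3*γ1 - 3/5*γ2


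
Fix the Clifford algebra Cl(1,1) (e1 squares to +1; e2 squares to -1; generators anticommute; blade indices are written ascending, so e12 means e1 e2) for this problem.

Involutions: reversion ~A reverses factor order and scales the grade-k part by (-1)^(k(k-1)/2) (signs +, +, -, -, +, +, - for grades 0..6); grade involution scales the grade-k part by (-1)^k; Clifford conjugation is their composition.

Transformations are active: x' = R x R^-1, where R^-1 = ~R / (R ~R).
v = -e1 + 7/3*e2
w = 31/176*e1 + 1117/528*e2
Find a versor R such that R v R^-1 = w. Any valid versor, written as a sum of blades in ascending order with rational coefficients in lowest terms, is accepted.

Construction: equal norms (both -40/9) license R = v + w = -145/176*e1 + 783/176*e2 — nothing changes along that direction, while (v - w)/2 changes sign, so v maps onto w.
Answer: -145/176*e1 + 783/176*e2


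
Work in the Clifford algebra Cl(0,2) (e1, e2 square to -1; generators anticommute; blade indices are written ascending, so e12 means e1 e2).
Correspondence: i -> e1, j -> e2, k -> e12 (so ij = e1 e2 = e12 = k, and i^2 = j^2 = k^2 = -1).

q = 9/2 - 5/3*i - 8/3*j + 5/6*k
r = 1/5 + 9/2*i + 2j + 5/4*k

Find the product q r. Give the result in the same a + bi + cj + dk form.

In blades: q = 9/2 - 5/3*e1 - 8/3*e2 + 5/6*e12, r = 1/5 + 9/2*e1 + 2*e2 + 5/4*e12.
Distribute q over r term by term (generator squares from the signature, products reordered to ascending indices): (9/2)*r = 9/10 + 81/4*e1 + 9*e2 + 45/8*e12; (-5/3*e1)*r = 15/2 - 1/3*e1 + 25/12*e2 - 10/3*e12; (-8/3*e2)*r = 16/3 - 10/3*e1 - 8/15*e2 + 12*e12; (5/6*e12)*r = -25/24 - 5/3*e1 + 15/4*e2 + 1/6*e12.
Sum: 1523/120 + 179/12*e1 + 143/10*e2 + 347/24*e12; translating back through the correspondence:
Answer: 1523/120 + 179/12*i + 143/10*j + 347/24*k


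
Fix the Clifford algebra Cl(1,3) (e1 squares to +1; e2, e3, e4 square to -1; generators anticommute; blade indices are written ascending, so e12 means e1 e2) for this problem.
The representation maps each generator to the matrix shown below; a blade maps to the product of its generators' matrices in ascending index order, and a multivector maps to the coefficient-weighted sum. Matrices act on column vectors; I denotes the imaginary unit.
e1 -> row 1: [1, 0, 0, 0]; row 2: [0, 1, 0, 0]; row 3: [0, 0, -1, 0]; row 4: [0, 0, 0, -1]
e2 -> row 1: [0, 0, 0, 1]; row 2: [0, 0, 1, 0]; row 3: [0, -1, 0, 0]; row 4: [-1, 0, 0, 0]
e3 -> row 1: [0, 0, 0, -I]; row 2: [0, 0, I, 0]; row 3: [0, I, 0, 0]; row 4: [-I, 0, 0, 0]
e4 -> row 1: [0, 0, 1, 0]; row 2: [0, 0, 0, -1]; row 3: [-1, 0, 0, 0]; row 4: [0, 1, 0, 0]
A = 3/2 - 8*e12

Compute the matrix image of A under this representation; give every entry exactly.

Bivector images (products of the table entries): rho(e12) = rho(e1)rho(e2) = row 1: [0, 0, 0, 1]; row 2: [0, 0, 1, 0]; row 3: [0, 1, 0, 0]; row 4: [1, 0, 0, 0].
M = (3/2)*1 + (-8)*rho(e12), summed entrywise (1 is the identity matrix):
Answer: row 1: [3/2, 0, 0, -8]; row 2: [0, 3/2, -8, 0]; row 3: [0, -8, 3/2, 0]; row 4: [-8, 0, 0, 3/2]


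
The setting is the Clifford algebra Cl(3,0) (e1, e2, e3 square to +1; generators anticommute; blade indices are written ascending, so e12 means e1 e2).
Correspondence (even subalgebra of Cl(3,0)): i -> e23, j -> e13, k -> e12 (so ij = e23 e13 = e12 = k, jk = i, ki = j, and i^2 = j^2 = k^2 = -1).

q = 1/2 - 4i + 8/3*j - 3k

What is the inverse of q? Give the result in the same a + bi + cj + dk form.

In blades: q = 1/2 - 3*e12 + 8/3*e13 - 4*e23.
With qbar = 1/2 + 3*e12 - 8/3*e13 + 4*e23 (scalar fixed, mapped units negated), q qbar = 1165/36 (the sum of squared coefficients), so q^-1 = qbar / (1165/36) = 18/1165 + 108/1165*e12 - 96/1165*e13 + 144/1165*e23; translating back:
Answer: 18/1165 + 144/1165*i - 96/1165*j + 108/1165*k


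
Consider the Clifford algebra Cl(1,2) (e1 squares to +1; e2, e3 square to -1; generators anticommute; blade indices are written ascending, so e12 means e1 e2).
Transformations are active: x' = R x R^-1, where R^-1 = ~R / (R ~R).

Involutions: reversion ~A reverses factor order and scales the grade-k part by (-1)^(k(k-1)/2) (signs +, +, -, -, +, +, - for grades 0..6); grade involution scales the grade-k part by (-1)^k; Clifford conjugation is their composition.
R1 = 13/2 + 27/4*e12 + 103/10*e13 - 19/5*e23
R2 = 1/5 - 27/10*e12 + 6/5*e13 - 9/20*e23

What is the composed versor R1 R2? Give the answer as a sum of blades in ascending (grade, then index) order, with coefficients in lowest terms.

Distribute over the terms of R1 (each basis-blade product reordered to ascending indices, repeated generators contracted through their squares):
(13/2) R2 = 13/10 - 351/20*e12 + 39/5*e13 - 117/40*e23
(27/4*e12) R2 = -729/40 + 27/20*e12 + 243/80*e13 - 81/10*e23
(103/10*e13) R2 = 309/25 - 927/200*e12 + 103/50*e13 - 2781/100*e23
(-19/5*e23) R2 = -171/100 + 114/25*e12 + 513/50*e13 - 19/25*e23
Summing the partial products and collecting blades:
Answer: -251/40 - 651/40*e12 + 9263/400*e13 - 7919/200*e23


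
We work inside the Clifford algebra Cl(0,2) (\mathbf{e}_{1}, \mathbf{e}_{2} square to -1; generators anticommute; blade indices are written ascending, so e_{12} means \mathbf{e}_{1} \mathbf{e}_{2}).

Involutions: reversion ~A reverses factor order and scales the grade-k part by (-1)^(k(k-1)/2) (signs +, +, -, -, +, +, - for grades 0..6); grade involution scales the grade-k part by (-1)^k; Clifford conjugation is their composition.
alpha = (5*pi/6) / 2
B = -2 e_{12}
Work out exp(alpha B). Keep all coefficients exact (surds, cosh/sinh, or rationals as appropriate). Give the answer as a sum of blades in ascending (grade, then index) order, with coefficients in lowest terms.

B^2 = (-2)^2*(e_{12})^2 = 4*(-1) = -4 (a basis 2-blade squares to minus the product of its generators' squares).
B^2 = -4 — B^2 < 0, so the exponential closes trigonometrically: l = 2, alpha*l = \frac{5 \pi}{6}, so exp(alpha B) = cos(\frac{5 \pi}{6}) + (sin(\frac{5 \pi}{6})/2)*B = - \frac{\sqrt{3}}{2} + (\frac{1}{4})*B.
Answer: - \frac{\sqrt{3}}{2} - \frac{1}{2} e_{12}


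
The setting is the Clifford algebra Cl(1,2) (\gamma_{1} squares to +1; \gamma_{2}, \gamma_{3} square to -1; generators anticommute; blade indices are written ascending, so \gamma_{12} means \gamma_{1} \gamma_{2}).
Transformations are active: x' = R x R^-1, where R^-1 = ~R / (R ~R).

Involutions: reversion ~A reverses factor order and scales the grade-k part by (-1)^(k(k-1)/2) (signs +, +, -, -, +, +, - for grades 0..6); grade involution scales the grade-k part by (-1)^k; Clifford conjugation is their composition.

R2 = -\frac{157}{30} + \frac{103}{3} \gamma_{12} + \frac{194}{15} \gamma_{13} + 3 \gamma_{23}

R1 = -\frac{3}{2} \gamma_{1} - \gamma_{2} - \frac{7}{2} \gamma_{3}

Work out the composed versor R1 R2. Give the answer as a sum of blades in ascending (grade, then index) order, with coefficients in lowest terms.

Distribute over the terms of R1 (each basis-blade product reordered to ascending indices, repeated generators contracted through their squares):
(-\frac{3}{2} \gamma_{1}) R2 = \frac{157}{20} \gamma_{1} - \frac{103}{2} \gamma_{2} - \frac{97}{5} \gamma_{3} - \frac{9}{2} \gamma_{123}
(-\gamma_{2}) R2 = -\frac{103}{3} \gamma_{1} + \frac{157}{30} \gamma_{2} + 3 \gamma_{3} + \frac{194}{15} \gamma_{123}
(-\frac{7}{2} \gamma_{3}) R2 = -\frac{679}{15} \gamma_{1} - \frac{21}{2} \gamma_{2} + \frac{1099}{60} \gamma_{3} - \frac{721}{6} \gamma_{123}
Summing the partial products and collecting blades:
Answer: -\frac{287}{4} \gamma_{1} - \frac{1703}{30} \gamma_{2} + \frac{23}{12} \gamma_{3} - \frac{1676}{15} \gamma_{123}


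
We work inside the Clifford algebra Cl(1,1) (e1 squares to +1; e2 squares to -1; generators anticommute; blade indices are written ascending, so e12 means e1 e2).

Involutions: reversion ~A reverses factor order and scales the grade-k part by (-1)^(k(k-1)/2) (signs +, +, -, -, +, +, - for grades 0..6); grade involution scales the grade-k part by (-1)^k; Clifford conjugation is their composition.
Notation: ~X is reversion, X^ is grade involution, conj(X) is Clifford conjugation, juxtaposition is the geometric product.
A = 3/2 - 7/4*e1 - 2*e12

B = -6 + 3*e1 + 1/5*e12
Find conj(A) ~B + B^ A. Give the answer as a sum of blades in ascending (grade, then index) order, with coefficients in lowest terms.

first term: -83/20 - 6*e1 - 127/20*e2 - 123/10*e12
second term: -83/20 + 6*e1 + 127/20*e2 + 123/10*e12
Answer: -83/10


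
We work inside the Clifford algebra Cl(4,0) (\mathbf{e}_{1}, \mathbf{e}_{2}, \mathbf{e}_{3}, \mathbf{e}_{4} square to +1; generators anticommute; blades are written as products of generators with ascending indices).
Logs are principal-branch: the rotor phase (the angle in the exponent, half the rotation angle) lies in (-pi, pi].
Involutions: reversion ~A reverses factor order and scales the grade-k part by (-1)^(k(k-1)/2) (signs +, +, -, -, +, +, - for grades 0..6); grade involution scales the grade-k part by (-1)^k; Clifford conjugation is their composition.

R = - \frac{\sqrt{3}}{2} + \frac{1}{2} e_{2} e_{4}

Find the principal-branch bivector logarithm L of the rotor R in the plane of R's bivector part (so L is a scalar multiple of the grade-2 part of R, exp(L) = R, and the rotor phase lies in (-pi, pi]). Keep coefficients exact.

The scalar part of R is - \frac{\sqrt{3}}{2}, and that scalar determines the rotor phase on the principal branch; recovering the unit plane as bivector-part over sine of the phase gives L = phase * plane.
Concretely: cos(phase) = - \frac{\sqrt{3}}{2} gives phase = ±\frac{5 \pi}{6}, and since phase/sin(phase) is even the sign is immaterial: L = (phase/sin(phase)) * <R>_2 = (\frac{5 \pi}{3}) * <R>_2.
Answer: \frac{5 \pi}{6} e_{2} e_{4}


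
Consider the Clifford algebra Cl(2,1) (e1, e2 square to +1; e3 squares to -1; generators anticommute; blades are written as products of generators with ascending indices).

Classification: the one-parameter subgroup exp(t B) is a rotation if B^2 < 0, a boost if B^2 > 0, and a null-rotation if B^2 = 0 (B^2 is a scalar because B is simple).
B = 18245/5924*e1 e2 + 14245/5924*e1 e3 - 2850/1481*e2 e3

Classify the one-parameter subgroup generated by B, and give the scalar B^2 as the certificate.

B^2 term by term: the squares give (18245/5924)^2*(e1 e2)^2 + (14245/5924)^2*(e1 e3)^2 + (-2850/1481)^2*(e2 e3)^2 = 332880025/35093776*(-1) + 202920025/35093776*(+1) + 8122500/2193361*(+1) = 0 (each basis 2-blade squares to minus the product of its generators' squares); cross terms between blades sharing an index anticommute and cancel. So B^2 = 0.
Answer: null-rotation, certificate B^2 = 0. Because 0 is invariant under every versor sandwich, the classification follows from its sign alone.


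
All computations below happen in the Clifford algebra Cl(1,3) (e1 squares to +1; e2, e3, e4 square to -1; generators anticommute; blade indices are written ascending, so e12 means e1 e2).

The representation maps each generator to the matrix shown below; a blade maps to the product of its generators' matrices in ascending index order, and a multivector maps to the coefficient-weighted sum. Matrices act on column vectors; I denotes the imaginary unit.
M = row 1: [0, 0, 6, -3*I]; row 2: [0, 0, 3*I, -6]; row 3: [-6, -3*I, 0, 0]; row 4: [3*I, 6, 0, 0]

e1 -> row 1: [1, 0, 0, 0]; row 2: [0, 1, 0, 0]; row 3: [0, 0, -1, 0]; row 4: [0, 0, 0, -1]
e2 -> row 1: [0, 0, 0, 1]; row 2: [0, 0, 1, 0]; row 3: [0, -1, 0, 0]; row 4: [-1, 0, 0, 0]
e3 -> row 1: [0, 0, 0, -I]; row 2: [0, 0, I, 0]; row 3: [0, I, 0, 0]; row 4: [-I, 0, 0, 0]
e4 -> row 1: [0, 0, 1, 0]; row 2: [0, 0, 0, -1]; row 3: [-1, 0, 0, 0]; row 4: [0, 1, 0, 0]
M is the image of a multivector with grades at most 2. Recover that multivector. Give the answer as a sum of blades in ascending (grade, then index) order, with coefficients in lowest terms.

Method: the blade images are trace-orthogonal — tr(rho(e_A) rho(e_B)^-1) = 4 if A = B and 0 otherwise — and rho(e_A)^-1 = (e_A)^2 * rho(e_A) with (e_A)^2 = +1 or -1, so the coefficient of e_A in the preimage is (e_A)^2 * tr(M rho(e_A))/4.
Nonzero projections over blades of grade <= 2: e4: (e4)^2 = -1, tr(M rho(e4)) = -24, coefficient 6; e13: (e13)^2 = +1, tr(M rho(e13)) = 12, coefficient 3. Every other blade of grade <= 2 projects to 0.
Answer: 6*e4 + 3*e13


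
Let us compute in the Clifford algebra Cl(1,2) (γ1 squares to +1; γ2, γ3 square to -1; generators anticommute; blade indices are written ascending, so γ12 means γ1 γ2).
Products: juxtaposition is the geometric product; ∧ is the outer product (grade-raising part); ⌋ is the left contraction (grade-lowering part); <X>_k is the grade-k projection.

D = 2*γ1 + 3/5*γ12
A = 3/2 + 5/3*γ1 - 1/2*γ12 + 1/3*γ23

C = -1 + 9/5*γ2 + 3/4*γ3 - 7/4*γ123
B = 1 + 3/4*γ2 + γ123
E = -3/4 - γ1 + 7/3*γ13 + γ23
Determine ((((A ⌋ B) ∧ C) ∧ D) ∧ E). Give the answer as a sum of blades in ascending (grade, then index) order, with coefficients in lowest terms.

step 1: 3/2 - 1/3*γ1 + 9/8*γ2 - 1/2*γ3 + 5/3*γ23 + 3/2*γ123
step 2: -3/2 + 1/3*γ1 + 63/40*γ2 + 13/8*γ3 - 3/5*γ12 - 1/4*γ13 + 37/480*γ23 - 33/8*γ123
step 3: -3*γ1 - 81/20*γ12 - 13/4*γ13 + 271/240*γ123
step 4: 9/4*γ1 + 243/80*γ12 + 39/16*γ13 - 1231/320*γ123
Answer: 9/4*γ1 + 243/80*γ12 + 39/16*γ13 - 1231/320*γ123


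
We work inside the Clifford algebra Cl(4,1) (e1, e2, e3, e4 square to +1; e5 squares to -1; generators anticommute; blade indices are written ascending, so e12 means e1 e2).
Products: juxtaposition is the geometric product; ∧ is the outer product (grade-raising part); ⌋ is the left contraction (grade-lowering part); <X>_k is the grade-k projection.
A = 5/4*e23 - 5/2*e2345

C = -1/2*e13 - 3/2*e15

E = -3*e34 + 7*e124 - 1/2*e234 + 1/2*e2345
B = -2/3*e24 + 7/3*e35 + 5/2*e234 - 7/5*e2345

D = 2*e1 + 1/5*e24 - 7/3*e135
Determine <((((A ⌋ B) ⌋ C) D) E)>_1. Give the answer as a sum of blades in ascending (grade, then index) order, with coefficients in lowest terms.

step 1: -7/2 - 25/8*e4 + 7/4*e45
step 2: 7/4*e13 + 21/4*e15
step 3: 35/4*e3 - 77/12*e5 - 7/20*e1234 + 21/20*e1245
step 4: -7/40*e1 + 49/20*e3 - 105/4*e4 + 147/20*e5 - 21/20*e12 + 21/40*e13 + 7/40*e15 + 35/8*e24 + 21/40*e135 - 77/24*e234 - 35/8*e245 + 77/4*e345 + 245/4*e1234 + 63/20*e1235 + 539/12*e1245 - 77/24*e2345
step 5: -7/40*e1 + 49/20*e3 - 105/4*e4 + 147/20*e5
Answer: -7/40*e1 + 49/20*e3 - 105/4*e4 + 147/20*e5


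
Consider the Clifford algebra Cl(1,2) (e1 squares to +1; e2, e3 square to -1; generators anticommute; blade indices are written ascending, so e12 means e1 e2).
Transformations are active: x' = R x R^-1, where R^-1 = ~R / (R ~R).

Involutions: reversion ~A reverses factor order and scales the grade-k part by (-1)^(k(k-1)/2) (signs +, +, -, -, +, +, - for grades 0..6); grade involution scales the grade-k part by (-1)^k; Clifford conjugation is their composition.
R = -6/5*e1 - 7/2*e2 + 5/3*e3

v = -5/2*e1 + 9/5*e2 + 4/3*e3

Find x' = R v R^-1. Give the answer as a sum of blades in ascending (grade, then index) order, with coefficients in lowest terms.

~R = -6/5*e1 - 7/2*e2 + 5/3*e3, and R ~R = -12229/900, so R^-1 = ~R / (-12229/900).
R v = 637/90 - 1091/100*e12 + 77/30*e13 - 23/3*e23
Answer: 13103/3494*e1 + 16127/8735*e2 - 16088/5241*e3


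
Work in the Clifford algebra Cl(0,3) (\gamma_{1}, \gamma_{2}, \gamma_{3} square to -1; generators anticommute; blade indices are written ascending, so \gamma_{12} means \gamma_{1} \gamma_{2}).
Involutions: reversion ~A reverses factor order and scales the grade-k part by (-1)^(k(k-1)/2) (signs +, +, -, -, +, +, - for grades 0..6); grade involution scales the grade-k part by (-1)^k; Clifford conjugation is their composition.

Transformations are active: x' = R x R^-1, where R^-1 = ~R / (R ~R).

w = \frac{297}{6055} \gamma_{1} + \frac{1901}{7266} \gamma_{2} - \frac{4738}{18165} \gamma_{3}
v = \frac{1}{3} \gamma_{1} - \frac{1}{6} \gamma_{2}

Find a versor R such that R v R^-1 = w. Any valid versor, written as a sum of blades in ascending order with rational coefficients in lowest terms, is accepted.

Why this works: both vectors square to -\frac{5}{36}, so q(v) = q(w) and R = v + w = \frac{6946}{18165} \gamma_{1} + \frac{115}{1211} \gamma_{2} - \frac{4738}{18165} \gamma_{3} carries v to w — its own direction survives, the complement (v - w)/2 flips.
Answer: \frac{6946}{18165} \gamma_{1} + \frac{115}{1211} \gamma_{2} - \frac{4738}{18165} \gamma_{3}


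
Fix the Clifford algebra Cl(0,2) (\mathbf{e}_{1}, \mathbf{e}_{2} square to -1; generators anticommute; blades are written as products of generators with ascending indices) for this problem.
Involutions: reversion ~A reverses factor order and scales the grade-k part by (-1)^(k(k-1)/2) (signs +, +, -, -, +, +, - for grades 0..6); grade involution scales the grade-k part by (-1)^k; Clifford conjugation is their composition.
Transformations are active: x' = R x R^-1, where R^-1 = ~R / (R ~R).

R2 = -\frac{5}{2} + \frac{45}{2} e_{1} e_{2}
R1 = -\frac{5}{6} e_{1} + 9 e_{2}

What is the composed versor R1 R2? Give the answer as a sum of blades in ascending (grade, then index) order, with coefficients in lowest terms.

Distribute over the terms of R1 (each basis-blade product reordered to ascending indices, repeated generators contracted through their squares):
(-\frac{5}{6} e_{1}) R2 = \frac{25}{12} e_{1} + \frac{75}{4} e_{2}
(9 e_{2}) R2 = \frac{405}{2} e_{1} - \frac{45}{2} e_{2}
Summing the partial products and collecting blades:
Answer: \frac{2455}{12} e_{1} - \frac{15}{4} e_{2}


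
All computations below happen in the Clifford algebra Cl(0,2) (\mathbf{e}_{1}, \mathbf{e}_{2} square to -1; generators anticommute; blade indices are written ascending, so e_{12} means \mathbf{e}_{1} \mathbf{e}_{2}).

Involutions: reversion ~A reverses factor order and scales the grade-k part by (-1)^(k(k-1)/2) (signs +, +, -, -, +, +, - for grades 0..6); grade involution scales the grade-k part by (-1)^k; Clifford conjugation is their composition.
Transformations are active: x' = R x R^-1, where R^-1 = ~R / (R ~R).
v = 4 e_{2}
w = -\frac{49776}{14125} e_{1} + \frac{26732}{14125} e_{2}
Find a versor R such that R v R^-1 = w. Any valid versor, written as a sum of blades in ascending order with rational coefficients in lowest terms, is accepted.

Sketch: the shared square -16 makes R = v + w = -\frac{49776}{14125} e_{1} + \frac{83232}{14125} e_{2} the natural versor; its sandwich fixes that direction, negates (v - w)/2, and sends v to w.
Answer: -\frac{49776}{14125} e_{1} + \frac{83232}{14125} e_{2}


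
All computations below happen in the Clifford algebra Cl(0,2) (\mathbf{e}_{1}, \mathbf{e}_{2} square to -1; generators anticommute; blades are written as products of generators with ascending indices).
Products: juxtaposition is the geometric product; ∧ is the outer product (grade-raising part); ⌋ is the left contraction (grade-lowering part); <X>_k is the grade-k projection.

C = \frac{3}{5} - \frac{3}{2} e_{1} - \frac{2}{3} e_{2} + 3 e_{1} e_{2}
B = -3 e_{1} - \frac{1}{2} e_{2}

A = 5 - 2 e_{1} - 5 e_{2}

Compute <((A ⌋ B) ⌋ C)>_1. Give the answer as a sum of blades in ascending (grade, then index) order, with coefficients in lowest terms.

step 1: -\frac{17}{2} - 15 e_{1} - \frac{5}{2} e_{2}
step 2: -\frac{439}{15} + \frac{21}{4} e_{1} + \frac{152}{3} e_{2} - \frac{51}{2} e_{1} e_{2}
step 3: \frac{21}{4} e_{1} + \frac{152}{3} e_{2}
Answer: \frac{21}{4} e_{1} + \frac{152}{3} e_{2}


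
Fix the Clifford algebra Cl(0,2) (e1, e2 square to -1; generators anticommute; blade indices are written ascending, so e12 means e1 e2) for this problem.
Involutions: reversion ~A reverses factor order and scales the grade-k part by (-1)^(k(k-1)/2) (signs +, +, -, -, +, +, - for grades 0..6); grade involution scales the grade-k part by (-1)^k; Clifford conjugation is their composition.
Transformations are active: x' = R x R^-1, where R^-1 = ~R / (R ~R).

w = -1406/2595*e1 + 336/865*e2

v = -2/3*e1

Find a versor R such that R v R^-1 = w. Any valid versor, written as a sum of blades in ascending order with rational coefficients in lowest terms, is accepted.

Construction: equal norms (both -4/9) license R = v + w = -3136/2595*e1 + 336/865*e2 — nothing changes along that direction, while (v - w)/2 changes sign, so v maps onto w.
Answer: -3136/2595*e1 + 336/865*e2


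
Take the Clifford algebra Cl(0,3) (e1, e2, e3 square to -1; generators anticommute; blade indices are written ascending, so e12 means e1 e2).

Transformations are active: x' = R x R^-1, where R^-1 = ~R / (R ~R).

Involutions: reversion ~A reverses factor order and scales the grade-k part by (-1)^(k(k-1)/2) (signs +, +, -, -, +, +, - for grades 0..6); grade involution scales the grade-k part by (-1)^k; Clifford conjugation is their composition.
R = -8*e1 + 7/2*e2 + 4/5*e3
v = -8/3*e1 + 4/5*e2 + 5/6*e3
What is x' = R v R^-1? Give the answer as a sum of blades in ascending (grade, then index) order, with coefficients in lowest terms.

~R = -8*e1 + 7/2*e2 + 4/5*e3, and R ~R = -7689/100, so R^-1 = ~R / (-7689/100).
R v = -124/5 + 44/15*e12 - 68/15*e13 + 683/300*e23
Answer: -6392/2563*e1 + 56044/38445*e2 - 4879/15378*e3


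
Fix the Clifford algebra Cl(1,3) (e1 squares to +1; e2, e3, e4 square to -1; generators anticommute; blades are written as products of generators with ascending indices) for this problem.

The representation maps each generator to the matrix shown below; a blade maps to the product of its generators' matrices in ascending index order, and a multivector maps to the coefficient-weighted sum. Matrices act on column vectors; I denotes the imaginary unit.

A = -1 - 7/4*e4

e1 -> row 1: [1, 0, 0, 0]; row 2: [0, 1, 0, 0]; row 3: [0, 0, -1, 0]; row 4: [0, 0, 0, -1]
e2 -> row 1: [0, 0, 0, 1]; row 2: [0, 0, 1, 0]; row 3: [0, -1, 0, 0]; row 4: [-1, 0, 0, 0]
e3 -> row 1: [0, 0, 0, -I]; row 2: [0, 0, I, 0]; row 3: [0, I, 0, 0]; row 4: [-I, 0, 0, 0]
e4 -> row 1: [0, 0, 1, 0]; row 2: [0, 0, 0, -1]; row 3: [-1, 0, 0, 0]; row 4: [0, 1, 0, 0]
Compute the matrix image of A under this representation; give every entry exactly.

M = (-1)*1 + (-7/4)*rho(e4), summed entrywise (1 is the identity matrix):
Answer: row 1: [-1, 0, -7/4, 0]; row 2: [0, -1, 0, 7/4]; row 3: [7/4, 0, -1, 0]; row 4: [0, -7/4, 0, -1]


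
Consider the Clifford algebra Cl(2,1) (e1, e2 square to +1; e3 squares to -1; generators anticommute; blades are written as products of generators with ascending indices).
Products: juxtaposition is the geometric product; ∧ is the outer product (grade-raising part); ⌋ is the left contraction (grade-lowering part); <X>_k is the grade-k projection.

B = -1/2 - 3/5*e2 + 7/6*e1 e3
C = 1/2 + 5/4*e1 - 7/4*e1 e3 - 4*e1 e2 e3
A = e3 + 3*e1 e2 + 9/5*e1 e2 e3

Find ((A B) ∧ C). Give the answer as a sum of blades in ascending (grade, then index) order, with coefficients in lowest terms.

step 1: -19/30*e1 - 21/10*e2 - 1/2*e3 - 3/2*e1 e2 + 27/25*e1 e3 - 29/10*e2 e3 - 9/10*e1 e2 e3
step 2: -19/60*e1 - 21/20*e2 - 1/4*e3 + 15/8*e1 e2 + 233/200*e1 e3 - 29/20*e2 e3 - 31/4*e1 e2 e3
Answer: -19/60*e1 - 21/20*e2 - 1/4*e3 + 15/8*e1 e2 + 233/200*e1 e3 - 29/20*e2 e3 - 31/4*e1 e2 e3


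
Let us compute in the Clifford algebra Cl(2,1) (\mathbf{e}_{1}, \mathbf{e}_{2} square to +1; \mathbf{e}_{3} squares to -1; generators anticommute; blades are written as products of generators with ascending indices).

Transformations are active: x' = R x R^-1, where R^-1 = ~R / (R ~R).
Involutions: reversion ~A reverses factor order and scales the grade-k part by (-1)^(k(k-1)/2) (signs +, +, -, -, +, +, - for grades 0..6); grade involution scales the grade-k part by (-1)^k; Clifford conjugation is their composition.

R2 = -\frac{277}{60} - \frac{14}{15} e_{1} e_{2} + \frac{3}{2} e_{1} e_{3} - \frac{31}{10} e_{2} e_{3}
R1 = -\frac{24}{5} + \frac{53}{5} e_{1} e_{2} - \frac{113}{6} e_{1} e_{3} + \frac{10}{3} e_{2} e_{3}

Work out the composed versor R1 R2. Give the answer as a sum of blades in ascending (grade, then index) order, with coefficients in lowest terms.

Distribute over the terms of R1 (each basis-blade product reordered to ascending indices, repeated generators contracted through their squares):
(-\frac{24}{5}) R2 = \frac{554}{25} + \frac{112}{25} e_{1} e_{2} - \frac{36}{5} e_{1} e_{3} + \frac{372}{25} e_{2} e_{3}
(\frac{53}{5} e_{1} e_{2}) R2 = \frac{742}{75} - \frac{14681}{300} e_{1} e_{2} - \frac{1643}{50} e_{1} e_{3} - \frac{159}{10} e_{2} e_{3}
(-\frac{113}{6} e_{1} e_{3}) R2 = -\frac{113}{4} + \frac{3503}{60} e_{1} e_{2} + \frac{31301}{360} e_{1} e_{3} + \frac{791}{45} e_{2} e_{3}
(\frac{10}{3} e_{2} e_{3}) R2 = -\frac{31}{3} - 5 e_{1} e_{2} + \frac{28}{9} e_{1} e_{3} - \frac{277}{18} e_{2} e_{3}
Summing the partial products and collecting blades:
Answer: -\frac{653}{100} + \frac{1339}{150} e_{1} e_{2} + \frac{29999}{600} e_{1} e_{3} + \frac{263}{225} e_{2} e_{3}


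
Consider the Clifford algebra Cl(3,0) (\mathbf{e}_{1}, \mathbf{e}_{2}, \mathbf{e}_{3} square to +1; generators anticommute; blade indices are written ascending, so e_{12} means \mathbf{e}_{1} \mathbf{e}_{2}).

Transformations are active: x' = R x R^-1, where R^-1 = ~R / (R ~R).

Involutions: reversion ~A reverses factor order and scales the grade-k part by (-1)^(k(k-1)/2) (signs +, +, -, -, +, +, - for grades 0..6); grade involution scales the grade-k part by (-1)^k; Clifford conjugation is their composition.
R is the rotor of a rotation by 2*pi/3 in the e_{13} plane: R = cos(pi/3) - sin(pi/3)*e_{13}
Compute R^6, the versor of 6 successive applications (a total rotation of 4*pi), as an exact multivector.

Rotor phase runs at HALF the rotation angle; powers of one rotor simply add phase, so after 6 steps in e_{13} the phase is 6*pi/3 = 2 \pi and R^6 = cos(2 \pi) - sin(2 \pi)*e_{13}.
cos(2 \pi) = 1 and sin(2 \pi) = 0, so R^6 = 1. The total rotation 4*pi is 2 full turns, so every vector returns to itself, yet the rotor is +1, back on the identity sheet (an even number of 2*pi turns).
Answer: 1


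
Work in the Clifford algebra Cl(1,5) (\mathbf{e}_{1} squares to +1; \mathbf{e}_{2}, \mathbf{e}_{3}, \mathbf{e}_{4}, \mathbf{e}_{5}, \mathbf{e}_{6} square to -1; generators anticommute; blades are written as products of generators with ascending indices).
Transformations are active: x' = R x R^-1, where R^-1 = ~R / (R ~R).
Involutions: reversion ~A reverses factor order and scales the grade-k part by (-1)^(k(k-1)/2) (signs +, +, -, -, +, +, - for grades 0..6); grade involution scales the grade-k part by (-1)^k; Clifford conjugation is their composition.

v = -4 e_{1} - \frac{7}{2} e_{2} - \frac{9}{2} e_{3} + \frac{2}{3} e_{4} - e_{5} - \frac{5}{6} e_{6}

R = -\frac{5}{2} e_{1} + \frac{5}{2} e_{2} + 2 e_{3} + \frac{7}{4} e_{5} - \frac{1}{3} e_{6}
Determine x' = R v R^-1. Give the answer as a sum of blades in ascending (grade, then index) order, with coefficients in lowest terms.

~R = -\frac{5}{2} e_{1} + \frac{5}{2} e_{2} + 2 e_{3} + \frac{7}{4} e_{5} - \frac{1}{3} e_{6}, and R ~R = -\frac{1033}{144}, so R^-1 = ~R / (-\frac{1033}{144}).
R v = \frac{263}{9} + \frac{75}{4} e_{1} e_{2} + \frac{77}{4} e_{1} e_{3} - \frac{5}{3} e_{1} e_{4} + \frac{19}{2} e_{1} e_{5} + \frac{3}{4} e_{1} e_{6} - \frac{17}{4} e_{2} e_{3} + \frac{5}{3} e_{2} e_{4} + \frac{29}{8} e_{2} e_{5} - \frac{13}{4} e_{2} e_{6} + \frac{4}{3} e_{3} e_{4} + \frac{47}{8} e_{3} e_{5} - \frac{19}{6} e_{3} e_{6} - \frac{7}{6} e_{4} e_{5} + \frac{2}{9} e_{4} e_{6} - \frac{43}{24} e_{5} e_{6}
Answer: \frac{25172}{1033} e_{1} - \frac{34849}{2066} e_{2} - \frac{24367}{2066} e_{3} - \frac{2}{3} e_{4} - \frac{13695}{1033} e_{5} + \frac{21997}{6198} e_{6}


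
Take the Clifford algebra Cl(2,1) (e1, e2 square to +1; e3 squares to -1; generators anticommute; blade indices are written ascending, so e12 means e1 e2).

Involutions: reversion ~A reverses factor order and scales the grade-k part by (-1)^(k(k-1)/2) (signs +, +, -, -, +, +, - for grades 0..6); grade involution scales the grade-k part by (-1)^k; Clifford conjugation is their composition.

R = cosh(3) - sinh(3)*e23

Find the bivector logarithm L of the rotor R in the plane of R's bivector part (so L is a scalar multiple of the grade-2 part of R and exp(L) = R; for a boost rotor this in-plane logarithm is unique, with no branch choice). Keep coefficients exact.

The scalar part of R is cosh(3), which determines |rapidity| via cosh; the sign lives in the bivector part, and pairing them (bivector part over sinh of the rapidity = the plane) gives the unique in-plane L = rapidity * plane.
Concretely: cosh(rapidity) = cosh(3) gives rapidity = ±3, and since rapidity/sinh(rapidity) is even the sign is immaterial: L = (rapidity/sinh(rapidity)) * <R>_2 = (3/sinh(3)) * <R>_2.
Answer: -3*e23


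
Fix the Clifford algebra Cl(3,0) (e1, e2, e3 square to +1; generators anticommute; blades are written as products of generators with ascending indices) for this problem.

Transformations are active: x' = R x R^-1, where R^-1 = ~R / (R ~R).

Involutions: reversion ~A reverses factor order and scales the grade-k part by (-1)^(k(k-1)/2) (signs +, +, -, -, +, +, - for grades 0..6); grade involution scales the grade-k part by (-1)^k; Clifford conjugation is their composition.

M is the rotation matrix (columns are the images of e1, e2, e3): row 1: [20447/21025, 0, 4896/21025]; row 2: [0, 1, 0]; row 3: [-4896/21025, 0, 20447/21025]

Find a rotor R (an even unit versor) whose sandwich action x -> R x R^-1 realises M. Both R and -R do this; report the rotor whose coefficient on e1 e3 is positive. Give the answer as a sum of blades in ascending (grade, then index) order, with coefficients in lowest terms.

Method: write R = a + b12*e1 e2 + b13*e1 e3 + b23*e2 e3 with a^2 + b12^2 + b13^2 + b23^2 = 1 (so R^-1 = ~R). Expanding the columns R e_j ~R gives tr M = 4a^2 - 1 and, from the antisymmetric part, M21 - M12 = -4a*b12, M13 - M31 = 4a*b13, M32 - M23 = -4a*b23.
Here tr M = 61919/21025, so a^2 = (1 + tr M)/4 = 20736/21025 and a = ±144/145. Taking a = 144/145: M21 - M12 = 0, M13 - M31 = 9792/21025, M32 - M23 = 0, giving b12 = 0, b13 = 17/145, b23 = 0, i.e. R = 144/145 + 17/145*e1 e3.
Its e1 e3 coefficient is already positive.
Answer: 144/145 + 17/145*e1 e3. Why the constraint matters: R and -R act identically through the sandwich — M has trace 61919/21025 either way — so only the sign condition on e1 e3 picks one of the two preimages.


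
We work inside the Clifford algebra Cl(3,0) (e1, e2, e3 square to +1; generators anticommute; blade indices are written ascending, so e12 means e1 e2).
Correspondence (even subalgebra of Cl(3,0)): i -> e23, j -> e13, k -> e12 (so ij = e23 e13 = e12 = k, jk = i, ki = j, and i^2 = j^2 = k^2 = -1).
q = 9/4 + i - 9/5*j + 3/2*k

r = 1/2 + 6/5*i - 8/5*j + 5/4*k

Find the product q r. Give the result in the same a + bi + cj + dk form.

In blades: q = 9/4 + 3/2*e12 - 9/5*e13 + e23, r = 1/2 + 5/4*e12 - 8/5*e13 + 6/5*e23.
Distribute q over r term by term (generator squares from the signature, products reordered to ascending indices): (9/4)*r = 9/8 + 45/16*e12 - 18/5*e13 + 27/10*e23; (3/2*e12)*r = -15/8 + 3/4*e12 + 9/5*e13 + 12/5*e23; (-9/5*e13)*r = -72/25 + 54/25*e12 - 9/10*e13 - 9/4*e23; (e23)*r = -6/5 - 8/5*e12 - 5/4*e13 + 1/2*e23.
Sum: -483/100 + 1649/400*e12 - 79/20*e13 + 67/20*e23; translating back through the correspondence:
Answer: -483/100 + 67/20*i - 79/20*j + 1649/400*k


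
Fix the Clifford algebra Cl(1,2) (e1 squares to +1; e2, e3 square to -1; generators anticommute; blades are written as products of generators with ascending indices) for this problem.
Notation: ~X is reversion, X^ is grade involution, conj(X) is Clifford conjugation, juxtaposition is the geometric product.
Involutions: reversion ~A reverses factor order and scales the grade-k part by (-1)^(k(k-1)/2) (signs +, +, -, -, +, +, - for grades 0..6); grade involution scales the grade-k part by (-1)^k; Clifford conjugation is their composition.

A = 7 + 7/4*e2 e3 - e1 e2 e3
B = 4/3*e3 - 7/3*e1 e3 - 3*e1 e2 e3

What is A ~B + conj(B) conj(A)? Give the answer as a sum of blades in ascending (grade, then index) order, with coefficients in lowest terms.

first term: 3 - 21/4*e1 + 28/3*e3 - 11/4*e1 e2 + 49/3*e1 e3 + 21*e1 e2 e3
second term: -3 - 21/4*e1 + 14/3*e2 - 28/3*e3 - 65/12*e1 e2 + 49/3*e1 e3 - 21*e1 e2 e3
Answer: -21/2*e1 + 14/3*e2 - 49/6*e1 e2 + 98/3*e1 e3


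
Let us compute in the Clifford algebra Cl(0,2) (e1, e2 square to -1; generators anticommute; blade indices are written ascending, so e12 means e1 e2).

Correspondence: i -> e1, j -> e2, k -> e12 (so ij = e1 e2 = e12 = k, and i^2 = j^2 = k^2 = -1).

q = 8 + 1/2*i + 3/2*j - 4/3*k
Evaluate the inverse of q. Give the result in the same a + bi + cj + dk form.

In blades: q = 8 + 1/2*e1 + 3/2*e2 - 4/3*e12.
With qbar = 8 - 1/2*e1 - 3/2*e2 + 4/3*e12 (scalar fixed, mapped units negated), q qbar = 1229/18 (the sum of squared coefficients), so q^-1 = qbar / (1229/18) = 144/1229 - 9/1229*e1 - 27/1229*e2 + 24/1229*e12; translating back:
Answer: 144/1229 - 9/1229*i - 27/1229*j + 24/1229*k


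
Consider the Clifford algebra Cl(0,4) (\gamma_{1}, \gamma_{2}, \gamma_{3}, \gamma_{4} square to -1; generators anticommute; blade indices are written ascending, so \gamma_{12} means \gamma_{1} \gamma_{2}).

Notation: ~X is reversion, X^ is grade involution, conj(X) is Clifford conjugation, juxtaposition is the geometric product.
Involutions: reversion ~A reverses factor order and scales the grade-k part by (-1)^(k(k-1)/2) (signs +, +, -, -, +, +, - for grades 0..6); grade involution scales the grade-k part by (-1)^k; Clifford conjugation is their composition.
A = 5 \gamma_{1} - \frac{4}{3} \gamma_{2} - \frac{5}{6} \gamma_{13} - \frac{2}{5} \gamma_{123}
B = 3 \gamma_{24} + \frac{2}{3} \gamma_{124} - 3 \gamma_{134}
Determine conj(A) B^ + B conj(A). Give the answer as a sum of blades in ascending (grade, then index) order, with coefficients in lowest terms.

first term: -\frac{13}{2} \gamma_{4} - \frac{8}{9} \gamma_{14} - \frac{68}{15} \gamma_{24} + \frac{221}{15} \gamma_{34} - 15 \gamma_{124} - \frac{6}{5} \gamma_{134} + \frac{5}{9} \gamma_{234} - \frac{13}{2} \gamma_{1234}
second term: \frac{13}{2} \gamma_{4} + \frac{8}{9} \gamma_{14} + \frac{32}{15} \gamma_{24} - \frac{229}{15} \gamma_{34} - 15 \gamma_{124} + \frac{6}{5} \gamma_{134} + \frac{5}{9} \gamma_{234} - \frac{13}{2} \gamma_{1234}
Answer: -\frac{12}{5} \gamma_{24} - \frac{8}{15} \gamma_{34} - 30 \gamma_{124} + \frac{10}{9} \gamma_{234} - 13 \gamma_{1234}


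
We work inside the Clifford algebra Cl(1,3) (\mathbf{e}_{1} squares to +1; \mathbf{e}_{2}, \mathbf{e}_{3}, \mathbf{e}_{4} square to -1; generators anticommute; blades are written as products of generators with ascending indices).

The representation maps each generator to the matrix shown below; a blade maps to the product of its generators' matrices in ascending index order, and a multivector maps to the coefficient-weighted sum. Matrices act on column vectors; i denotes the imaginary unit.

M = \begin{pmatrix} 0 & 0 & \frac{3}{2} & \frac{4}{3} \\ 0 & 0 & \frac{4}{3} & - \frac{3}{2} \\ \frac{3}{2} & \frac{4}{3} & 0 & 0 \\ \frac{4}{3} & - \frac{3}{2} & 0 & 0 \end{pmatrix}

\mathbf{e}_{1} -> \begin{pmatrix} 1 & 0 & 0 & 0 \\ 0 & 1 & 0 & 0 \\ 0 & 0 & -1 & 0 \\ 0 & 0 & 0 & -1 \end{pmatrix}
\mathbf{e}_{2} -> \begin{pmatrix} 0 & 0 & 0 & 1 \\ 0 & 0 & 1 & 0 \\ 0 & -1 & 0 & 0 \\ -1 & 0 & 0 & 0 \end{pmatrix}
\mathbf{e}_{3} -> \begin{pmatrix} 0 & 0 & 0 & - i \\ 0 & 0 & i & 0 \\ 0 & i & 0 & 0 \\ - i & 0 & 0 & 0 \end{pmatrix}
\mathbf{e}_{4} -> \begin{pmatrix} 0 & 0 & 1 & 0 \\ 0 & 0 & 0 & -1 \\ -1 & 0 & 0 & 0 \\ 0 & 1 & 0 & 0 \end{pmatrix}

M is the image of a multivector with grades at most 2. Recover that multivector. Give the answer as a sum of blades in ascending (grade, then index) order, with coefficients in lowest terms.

Method: the blade images are trace-orthogonal — tr(rho(e_A) rho(e_B)^-1) = 4 if A = B and 0 otherwise — and rho(e_A)^-1 = (e_A)^2 * rho(e_A) with (e_A)^2 = +1 or -1, so the coefficient of e_A in the preimage is (e_A)^2 * tr(M rho(e_A))/4.
Nonzero projections over blades of grade <= 2: e_{1} e_{2}: (e_{1} e_{2})^2 = +1, tr(M rho(e_{1} e_{2})) = \frac{16}{3}, coefficient \frac{4}{3}; e_{1} e_{4}: (e_{1} e_{4})^2 = +1, tr(M rho(e_{1} e_{4})) = 6, coefficient \frac{3}{2}. Every other blade of grade <= 2 projects to 0.
Answer: \frac{4}{3} e_{1} e_{2} + \frac{3}{2} e_{1} e_{4}
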